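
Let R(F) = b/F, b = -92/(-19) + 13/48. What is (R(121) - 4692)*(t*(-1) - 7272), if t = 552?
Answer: 84396008123/2299 ≈ 3.6710e+7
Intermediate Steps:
b = 4663/912 (b = -92*(-1/19) + 13*(1/48) = 92/19 + 13/48 = 4663/912 ≈ 5.1129)
R(F) = 4663/(912*F)
(R(121) - 4692)*(t*(-1) - 7272) = ((4663/912)/121 - 4692)*(552*(-1) - 7272) = ((4663/912)*(1/121) - 4692)*(-552 - 7272) = (4663/110352 - 4692)*(-7824) = -517766921/110352*(-7824) = 84396008123/2299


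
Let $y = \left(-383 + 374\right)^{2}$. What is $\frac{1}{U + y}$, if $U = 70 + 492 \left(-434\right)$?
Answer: $- \frac{1}{213377} \approx -4.6865 \cdot 10^{-6}$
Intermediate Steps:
$y = 81$ ($y = \left(-9\right)^{2} = 81$)
$U = -213458$ ($U = 70 - 213528 = -213458$)
$\frac{1}{U + y} = \frac{1}{-213458 + 81} = \frac{1}{-213377} = - \frac{1}{213377}$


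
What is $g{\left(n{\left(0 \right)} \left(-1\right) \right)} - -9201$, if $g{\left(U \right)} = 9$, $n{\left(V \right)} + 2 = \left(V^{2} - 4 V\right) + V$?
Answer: $9210$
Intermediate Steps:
$n{\left(V \right)} = -2 + V^{2} - 3 V$ ($n{\left(V \right)} = -2 + \left(\left(V^{2} - 4 V\right) + V\right) = -2 + \left(V^{2} - 3 V\right) = -2 + V^{2} - 3 V$)
$g{\left(n{\left(0 \right)} \left(-1\right) \right)} - -9201 = 9 - -9201 = 9 + 9201 = 9210$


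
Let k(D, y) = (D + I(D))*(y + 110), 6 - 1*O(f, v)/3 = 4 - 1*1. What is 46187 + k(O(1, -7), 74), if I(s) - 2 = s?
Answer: 49867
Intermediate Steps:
I(s) = 2 + s
O(f, v) = 9 (O(f, v) = 18 - 3*(4 - 1*1) = 18 - 3*(4 - 1) = 18 - 3*3 = 18 - 9 = 9)
k(D, y) = (2 + 2*D)*(110 + y) (k(D, y) = (D + (2 + D))*(y + 110) = (2 + 2*D)*(110 + y))
46187 + k(O(1, -7), 74) = 46187 + (220 + 2*74 + 220*9 + 2*9*74) = 46187 + (220 + 148 + 1980 + 1332) = 46187 + 3680 = 49867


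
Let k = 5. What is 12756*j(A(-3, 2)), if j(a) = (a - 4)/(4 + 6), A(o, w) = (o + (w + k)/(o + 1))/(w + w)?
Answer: -28701/4 ≈ -7175.3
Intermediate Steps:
A(o, w) = (o + (5 + w)/(1 + o))/(2*w) (A(o, w) = (o + (w + 5)/(o + 1))/(w + w) = (o + (5 + w)/(1 + o))/((2*w)) = (o + (5 + w)/(1 + o))*(1/(2*w)) = (o + (5 + w)/(1 + o))/(2*w))
j(a) = -⅖ + a/10 (j(a) = (-4 + a)/10 = (-4 + a)*(⅒) = -⅖ + a/10)
12756*j(A(-3, 2)) = 12756*(-⅖ + ((½)*(5 - 3 + 2 + (-3)²)/(2*(1 - 3)))/10) = 12756*(-⅖ + ((½)*(½)*(5 - 3 + 2 + 9)/(-2))/10) = 12756*(-⅖ + ((½)*(½)*(-½)*13)/10) = 12756*(-⅖ + (⅒)*(-13/8)) = 12756*(-⅖ - 13/80) = 12756*(-9/16) = -28701/4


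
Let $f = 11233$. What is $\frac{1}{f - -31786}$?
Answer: $\frac{1}{43019} \approx 2.3246 \cdot 10^{-5}$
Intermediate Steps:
$\frac{1}{f - -31786} = \frac{1}{11233 - -31786} = \frac{1}{11233 + 31786} = \frac{1}{43019}$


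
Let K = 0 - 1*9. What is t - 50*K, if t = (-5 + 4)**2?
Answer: 451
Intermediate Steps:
K = -9 (K = 0 - 9 = -9)
t = 1 (t = (-1)**2 = 1)
t - 50*K = 1 - 50*(-9) = 1 + 450 = 451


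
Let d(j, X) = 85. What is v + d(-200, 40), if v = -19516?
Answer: -19431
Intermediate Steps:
v + d(-200, 40) = -19516 + 85 = -19431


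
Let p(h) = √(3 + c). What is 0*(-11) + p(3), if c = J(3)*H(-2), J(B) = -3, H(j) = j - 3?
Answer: 3*√2 ≈ 4.2426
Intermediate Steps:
H(j) = -3 + j
c = 15 (c = -3*(-3 - 2) = -3*(-5) = 15)
p(h) = 3*√2 (p(h) = √(3 + 15) = √18 = 3*√2)
0*(-11) + p(3) = 0*(-11) + 3*√2 = 0 + 3*√2 = 3*√2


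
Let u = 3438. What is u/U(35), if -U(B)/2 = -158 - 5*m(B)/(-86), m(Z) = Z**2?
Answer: 147834/7463 ≈ 19.809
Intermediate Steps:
U(B) = 316 - 5*B**2/43 (U(B) = -2*(-158 - 5*B**2/(-86)) = -2*(-158 - 5*B**2*(-1/86)) = -2*(-158 - 5*(-B**2/86)) = -2*(-158 - (-5)*B**2/86) = -2*(-158 + 5*B**2/86) = 316 - 5*B**2/43)
u/U(35) = 3438/(316 - 5/43*35**2) = 3438/(316 - 5/43*1225) = 3438/(316 - 6125/43) = 3438/(7463/43) = 3438*(43/7463) = 147834/7463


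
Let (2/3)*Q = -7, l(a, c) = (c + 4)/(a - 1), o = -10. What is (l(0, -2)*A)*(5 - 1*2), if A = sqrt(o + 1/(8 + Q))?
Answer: -12*I*sqrt(65)/5 ≈ -19.349*I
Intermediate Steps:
l(a, c) = (4 + c)/(-1 + a)
Q = -21/2 (Q = (3/2)*(-7) = -21/2 ≈ -10.500)
A = 2*I*sqrt(65)/5 (A = sqrt(-10 + 1/(8 - 21/2)) = sqrt(-10 + 1/(-5/2)) = sqrt(-10 - 2/5) = sqrt(-52/5) = 2*I*sqrt(65)/5 ≈ 3.2249*I)
(l(0, -2)*A)*(5 - 1*2) = (((4 - 2)/(-1 + 0))*(2*I*sqrt(65)/5))*(5 - 1*2) = ((2/(-1))*(2*I*sqrt(65)/5))*(5 - 2) = ((-1*2)*(2*I*sqrt(65)/5))*3 = -4*I*sqrt(65)/5*3 = -12*I*sqrt(65)/5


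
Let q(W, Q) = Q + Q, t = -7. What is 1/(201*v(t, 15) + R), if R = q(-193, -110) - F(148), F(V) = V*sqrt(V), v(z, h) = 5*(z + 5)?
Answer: -1115/865554 + 74*sqrt(37)/432777 ≈ -0.00024811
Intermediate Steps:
v(z, h) = 25 + 5*z (v(z, h) = 5*(5 + z) = 25 + 5*z)
F(V) = V**(3/2)
q(W, Q) = 2*Q
R = -220 - 296*sqrt(37) (R = 2*(-110) - 148**(3/2) = -220 - 296*sqrt(37) ≈ -2020.5)
1/(201*v(t, 15) + R) = 1/(201*(25 + 5*(-7)) + (-220 - 296*sqrt(37))) = 1/(201*(25 - 35) + (-220 - 296*sqrt(37))) = 1/(201*(-10) + (-220 - 296*sqrt(37))) = 1/(-2010 + (-220 - 296*sqrt(37))) = 1/(-2230 - 296*sqrt(37))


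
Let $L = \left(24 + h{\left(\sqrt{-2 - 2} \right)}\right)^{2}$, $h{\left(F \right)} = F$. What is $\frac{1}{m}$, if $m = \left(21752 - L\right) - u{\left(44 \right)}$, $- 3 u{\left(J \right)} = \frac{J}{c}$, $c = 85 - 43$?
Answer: $\frac{42032403}{890279262674} + \frac{95256 i}{445139631337} \approx 4.7213 \cdot 10^{-5} + 2.1399 \cdot 10^{-7} i$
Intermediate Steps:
$c = 42$
$u{\left(J \right)} = - \frac{J}{126}$ ($u{\left(J \right)} = - \frac{J \frac{1}{42}}{3} = - \frac{\frac{1}{42} J}{3} = - \frac{J}{126}$)
$L = \left(24 + 2 i\right)^{2}$ ($L = \left(24 + \sqrt{-2 - 2}\right)^{2} = \left(24 + \sqrt{-4}\right)^{2} = \left(24 + 2 i\right)^{2} \approx 572.0 + 96.0 i$)
$m = \frac{1334362}{63} - 96 i$ ($m = \left(21752 - \left(572 + 96 i\right)\right) - \left(- \frac{1}{126}\right) 44 = \left(21752 - \left(572 + 96 i\right)\right) - - \frac{22}{63} = \left(21180 - 96 i\right) + \frac{22}{63} = \frac{1334362}{63} - 96 i \approx 21180.0 - 96.0 i$)
$\frac{1}{m} = \frac{1}{\frac{1334362}{63} - 96 i} = \frac{3969 \left(\frac{1334362}{63} + 96 i\right)}{1780558525348}$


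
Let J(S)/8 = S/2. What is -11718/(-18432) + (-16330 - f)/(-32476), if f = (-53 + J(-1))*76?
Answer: 8356957/8313856 ≈ 1.0052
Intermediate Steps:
J(S) = 4*S (J(S) = 8*(S/2) = 4*S)
f = -4332 (f = (-53 + 4*(-1))*76 = (-53 - 4)*76 = -57*76 = -4332)
-11718/(-18432) + (-16330 - f)/(-32476) = -11718/(-18432) + (-16330 - 1*(-4332))/(-32476) = -11718*(-1/18432) + (-16330 + 4332)*(-1/32476) = 651/1024 - 11998*(-1/32476) = 651/1024 + 5999/16238 = 8356957/8313856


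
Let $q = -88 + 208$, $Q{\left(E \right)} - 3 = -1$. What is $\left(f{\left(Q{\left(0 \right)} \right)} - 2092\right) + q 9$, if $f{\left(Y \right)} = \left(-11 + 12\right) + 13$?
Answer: $-998$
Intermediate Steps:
$Q{\left(E \right)} = 2$ ($Q{\left(E \right)} = 3 - 1 = 2$)
$f{\left(Y \right)} = 14$ ($f{\left(Y \right)} = 1 + 13 = 14$)
$q = 120$
$\left(f{\left(Q{\left(0 \right)} \right)} - 2092\right) + q 9 = \left(14 - 2092\right) + 120 \cdot 9 = -2078 + 1080 = -998$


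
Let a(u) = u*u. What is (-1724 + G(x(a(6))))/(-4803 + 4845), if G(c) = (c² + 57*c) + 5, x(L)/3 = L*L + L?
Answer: 5398023/14 ≈ 3.8557e+5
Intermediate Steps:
a(u) = u²
x(L) = 3*L + 3*L² (x(L) = 3*(L*L + L) = 3*(L² + L) = 3*(L + L²) = 3*L + 3*L²)
G(c) = 5 + c² + 57*c
(-1724 + G(x(a(6))))/(-4803 + 4845) = (-1724 + (5 + (3*6²*(1 + 6²))² + 57*(3*6²*(1 + 6²))))/(-4803 + 4845) = (-1724 + (5 + (3*36*(1 + 36))² + 57*(3*36*(1 + 36))))/42 = (-1724 + (5 + (3*36*37)² + 57*(3*36*37)))*(1/42) = (-1724 + (5 + 3996² + 57*3996))*(1/42) = (-1724 + (5 + 15968016 + 227772))*(1/42) = (-1724 + 16195793)*(1/42) = 16194069*(1/42) = 5398023/14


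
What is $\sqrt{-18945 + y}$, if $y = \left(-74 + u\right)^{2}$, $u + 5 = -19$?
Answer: $i \sqrt{9341} \approx 96.649 i$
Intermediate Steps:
$u = -24$ ($u = -5 - 19 = -24$)
$y = 9604$ ($y = \left(-74 - 24\right)^{2} = \left(-98\right)^{2} = 9604$)
$\sqrt{-18945 + y} = \sqrt{-18945 + 9604} = \sqrt{-9341} = i \sqrt{9341}$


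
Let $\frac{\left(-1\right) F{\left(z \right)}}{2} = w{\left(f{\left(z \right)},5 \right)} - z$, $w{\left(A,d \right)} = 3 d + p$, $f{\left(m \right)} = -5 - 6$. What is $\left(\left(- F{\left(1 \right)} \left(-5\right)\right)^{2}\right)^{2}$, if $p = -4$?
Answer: $100000000$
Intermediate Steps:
$f{\left(m \right)} = -11$ ($f{\left(m \right)} = -5 - 6 = -11$)
$w{\left(A,d \right)} = -4 + 3 d$ ($w{\left(A,d \right)} = 3 d - 4 = -4 + 3 d$)
$F{\left(z \right)} = -22 + 2 z$ ($F{\left(z \right)} = - 2 \left(\left(-4 + 3 \cdot 5\right) - z\right) = - 2 \left(\left(-4 + 15\right) - z\right) = - 2 \left(11 - z\right) = -22 + 2 z$)
$\left(\left(- F{\left(1 \right)} \left(-5\right)\right)^{2}\right)^{2} = \left(\left(- (-22 + 2 \cdot 1) \left(-5\right)\right)^{2}\right)^{2} = \left(\left(- (-22 + 2) \left(-5\right)\right)^{2}\right)^{2} = \left(\left(\left(-1\right) \left(-20\right) \left(-5\right)\right)^{2}\right)^{2} = \left(\left(20 \left(-5\right)\right)^{2}\right)^{2} = \left(\left(-100\right)^{2}\right)^{2} = 10000^{2} = 100000000$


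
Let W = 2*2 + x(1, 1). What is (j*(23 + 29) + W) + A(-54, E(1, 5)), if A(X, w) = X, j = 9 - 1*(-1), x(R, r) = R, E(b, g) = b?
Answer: 471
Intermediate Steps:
W = 5 (W = 2*2 + 1 = 4 + 1 = 5)
j = 10 (j = 9 + 1 = 10)
(j*(23 + 29) + W) + A(-54, E(1, 5)) = (10*(23 + 29) + 5) - 54 = (10*52 + 5) - 54 = (520 + 5) - 54 = 525 - 54 = 471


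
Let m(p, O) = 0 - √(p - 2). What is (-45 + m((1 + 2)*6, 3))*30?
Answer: -1470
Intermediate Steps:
m(p, O) = -√(-2 + p) (m(p, O) = 0 - √(-2 + p) = -√(-2 + p))
(-45 + m((1 + 2)*6, 3))*30 = (-45 - √(-2 + (1 + 2)*6))*30 = (-45 - √(-2 + 3*6))*30 = (-45 - √(-2 + 18))*30 = (-45 - √16)*30 = (-45 - 1*4)*30 = (-45 - 4)*30 = -49*30 = -1470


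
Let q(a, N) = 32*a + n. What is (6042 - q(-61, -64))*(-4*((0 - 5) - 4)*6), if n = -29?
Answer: 1732968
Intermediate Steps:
q(a, N) = -29 + 32*a (q(a, N) = 32*a - 29 = -29 + 32*a)
(6042 - q(-61, -64))*(-4*((0 - 5) - 4)*6) = (6042 - (-29 + 32*(-61)))*(-4*((0 - 5) - 4)*6) = (6042 - (-29 - 1952))*(-4*(-5 - 4)*6) = (6042 - 1*(-1981))*(-4*(-9)*6) = (6042 + 1981)*(36*6) = 8023*216 = 1732968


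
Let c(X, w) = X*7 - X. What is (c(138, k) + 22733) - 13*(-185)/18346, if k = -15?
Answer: 432252511/18346 ≈ 23561.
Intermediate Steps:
c(X, w) = 6*X (c(X, w) = 7*X - X = 6*X)
(c(138, k) + 22733) - 13*(-185)/18346 = (6*138 + 22733) - 13*(-185)/18346 = (828 + 22733) + 2405*(1/18346) = 23561 + 2405/18346 = 432252511/18346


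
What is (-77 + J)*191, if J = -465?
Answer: -103522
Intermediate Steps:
(-77 + J)*191 = (-77 - 465)*191 = -542*191 = -103522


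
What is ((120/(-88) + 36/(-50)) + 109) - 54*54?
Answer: -772498/275 ≈ -2809.1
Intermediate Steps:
((120/(-88) + 36/(-50)) + 109) - 54*54 = ((120*(-1/88) + 36*(-1/50)) + 109) - 2916 = ((-15/11 - 18/25) + 109) - 2916 = (-573/275 + 109) - 2916 = 29402/275 - 2916 = -772498/275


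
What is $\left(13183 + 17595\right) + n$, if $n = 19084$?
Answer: $49862$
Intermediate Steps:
$\left(13183 + 17595\right) + n = \left(13183 + 17595\right) + 19084 = 30778 + 19084 = 49862$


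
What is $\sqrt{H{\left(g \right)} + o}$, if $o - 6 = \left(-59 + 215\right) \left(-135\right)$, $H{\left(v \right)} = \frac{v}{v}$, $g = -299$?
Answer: $i \sqrt{21053} \approx 145.1 i$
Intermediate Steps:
$H{\left(v \right)} = 1$
$o = -21054$ ($o = 6 + \left(-59 + 215\right) \left(-135\right) = 6 + 156 \left(-135\right) = 6 - 21060 = -21054$)
$\sqrt{H{\left(g \right)} + o} = \sqrt{1 - 21054} = \sqrt{-21053} = i \sqrt{21053}$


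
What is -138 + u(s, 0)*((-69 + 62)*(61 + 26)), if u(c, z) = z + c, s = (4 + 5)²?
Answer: -49467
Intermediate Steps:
s = 81 (s = 9² = 81)
u(c, z) = c + z
-138 + u(s, 0)*((-69 + 62)*(61 + 26)) = -138 + (81 + 0)*((-69 + 62)*(61 + 26)) = -138 + 81*(-7*87) = -138 + 81*(-609) = -138 - 49329 = -49467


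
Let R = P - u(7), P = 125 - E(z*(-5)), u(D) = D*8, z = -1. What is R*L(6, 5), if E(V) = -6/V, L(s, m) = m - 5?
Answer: 0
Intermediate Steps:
L(s, m) = -5 + m
u(D) = 8*D
P = 631/5 (P = 125 - (-6)/((-1*(-5))) = 125 - (-6)/5 = 125 - 1*(-6/5) = 125 + 6/5 = 631/5 ≈ 126.20)
R = 351/5 (R = 631/5 - 8*7 = 631/5 - 1*56 = 631/5 - 56 = 351/5 ≈ 70.200)
R*L(6, 5) = 351*(-5 + 5)/5 = (351/5)*0 = 0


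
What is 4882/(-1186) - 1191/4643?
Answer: -12039826/2753299 ≈ -4.3729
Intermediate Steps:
4882/(-1186) - 1191/4643 = 4882*(-1/1186) - 1191*1/4643 = -2441/593 - 1191/4643 = -12039826/2753299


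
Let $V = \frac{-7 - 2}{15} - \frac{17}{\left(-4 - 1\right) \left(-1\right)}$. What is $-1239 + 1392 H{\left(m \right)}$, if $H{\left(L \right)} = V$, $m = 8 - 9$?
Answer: $-6807$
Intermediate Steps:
$m = -1$
$V = -4$ ($V = \left(-7 - 2\right) \frac{1}{15} - \frac{17}{\left(-5\right) \left(-1\right)} = \left(-9\right) \frac{1}{15} - \frac{17}{5} = - \frac{3}{5} - \frac{17}{5} = -4$)
$H{\left(L \right)} = -4$
$-1239 + 1392 H{\left(m \right)} = -1239 + 1392 \left(-4\right) = -1239 - 5568 = -6807$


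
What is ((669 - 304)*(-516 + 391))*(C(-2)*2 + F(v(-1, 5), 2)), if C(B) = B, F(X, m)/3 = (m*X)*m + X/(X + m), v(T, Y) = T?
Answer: 866875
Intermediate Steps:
F(X, m) = 3*X*m² + 3*X/(X + m) (F(X, m) = 3*((m*X)*m + X/(X + m)) = 3*((X*m)*m + X/(X + m)) = 3*(X*m² + X/(X + m)) = 3*X*m² + 3*X/(X + m))
((669 - 304)*(-516 + 391))*(C(-2)*2 + F(v(-1, 5), 2)) = ((669 - 304)*(-516 + 391))*(-2*2 + 3*(-1)*(1 + 2³ - 1*2²)/(-1 + 2)) = (365*(-125))*(-4 + 3*(-1)*(1 + 8 - 1*4)/1) = -45625*(-4 + 3*(-1)*1*(1 + 8 - 4)) = -45625*(-4 + 3*(-1)*1*5) = -45625*(-4 - 15) = -45625*(-19) = 866875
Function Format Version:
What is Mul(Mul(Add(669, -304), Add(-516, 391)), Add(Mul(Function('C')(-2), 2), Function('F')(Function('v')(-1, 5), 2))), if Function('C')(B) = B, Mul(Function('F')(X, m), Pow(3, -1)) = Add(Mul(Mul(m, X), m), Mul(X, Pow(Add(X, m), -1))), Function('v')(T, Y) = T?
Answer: 866875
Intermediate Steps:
Function('F')(X, m) = Add(Mul(3, X, Pow(m, 2)), Mul(3, X, Pow(Add(X, m), -1))) (Function('F')(X, m) = Mul(3, Add(Mul(Mul(m, X), m), Mul(X, Pow(Add(X, m), -1)))) = Mul(3, Add(Mul(Mul(X, m), m), Mul(X, Pow(Add(X, m), -1)))) = Mul(3, Add(Mul(X, Pow(m, 2)), Mul(X, Pow(Add(X, m), -1)))) = Add(Mul(3, X, Pow(m, 2)), Mul(3, X, Pow(Add(X, m), -1))))
Mul(Mul(Add(669, -304), Add(-516, 391)), Add(Mul(Function('C')(-2), 2), Function('F')(Function('v')(-1, 5), 2))) = Mul(Mul(Add(669, -304), Add(-516, 391)), Add(Mul(-2, 2), Mul(3, -1, Pow(Add(-1, 2), -1), Add(1, Pow(2, 3), Mul(-1, Pow(2, 2)))))) = Mul(Mul(365, -125), Add(-4, Mul(3, -1, Pow(1, -1), Add(1, 8, Mul(-1, 4))))) = Mul(-45625, Add(-4, Mul(3, -1, 1, Add(1, 8, -4)))) = Mul(-45625, Add(-4, Mul(3, -1, 1, 5))) = Mul(-45625, Add(-4, -15)) = Mul(-45625, -19) = 866875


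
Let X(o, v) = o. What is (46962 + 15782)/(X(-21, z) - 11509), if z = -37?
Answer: -31372/5765 ≈ -5.4418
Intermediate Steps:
(46962 + 15782)/(X(-21, z) - 11509) = (46962 + 15782)/(-21 - 11509) = 62744/(-11530) = 62744*(-1/11530) = -31372/5765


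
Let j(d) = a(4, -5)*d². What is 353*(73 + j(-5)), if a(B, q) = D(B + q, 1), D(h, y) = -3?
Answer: -706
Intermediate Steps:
a(B, q) = -3
j(d) = -3*d²
353*(73 + j(-5)) = 353*(73 - 3*(-5)²) = 353*(73 - 3*25) = 353*(73 - 75) = 353*(-2) = -706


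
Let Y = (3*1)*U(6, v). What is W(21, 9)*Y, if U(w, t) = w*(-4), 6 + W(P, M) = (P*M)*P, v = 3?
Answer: -285336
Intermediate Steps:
W(P, M) = -6 + M*P² (W(P, M) = -6 + (P*M)*P = -6 + (M*P)*P = -6 + M*P²)
U(w, t) = -4*w
Y = -72 (Y = (3*1)*(-4*6) = 3*(-24) = -72)
W(21, 9)*Y = (-6 + 9*21²)*(-72) = (-6 + 9*441)*(-72) = (-6 + 3969)*(-72) = 3963*(-72) = -285336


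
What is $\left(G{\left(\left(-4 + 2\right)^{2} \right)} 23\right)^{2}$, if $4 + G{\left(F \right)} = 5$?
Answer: $529$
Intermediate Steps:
$G{\left(F \right)} = 1$ ($G{\left(F \right)} = -4 + 5 = 1$)
$\left(G{\left(\left(-4 + 2\right)^{2} \right)} 23\right)^{2} = \left(1 \cdot 23\right)^{2} = 23^{2} = 529$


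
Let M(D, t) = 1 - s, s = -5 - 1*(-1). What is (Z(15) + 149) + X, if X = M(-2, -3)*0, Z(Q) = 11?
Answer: 160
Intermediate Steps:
s = -4 (s = -5 + 1 = -4)
M(D, t) = 5 (M(D, t) = 1 - 1*(-4) = 1 + 4 = 5)
X = 0 (X = 5*0 = 0)
(Z(15) + 149) + X = (11 + 149) + 0 = 160 + 0 = 160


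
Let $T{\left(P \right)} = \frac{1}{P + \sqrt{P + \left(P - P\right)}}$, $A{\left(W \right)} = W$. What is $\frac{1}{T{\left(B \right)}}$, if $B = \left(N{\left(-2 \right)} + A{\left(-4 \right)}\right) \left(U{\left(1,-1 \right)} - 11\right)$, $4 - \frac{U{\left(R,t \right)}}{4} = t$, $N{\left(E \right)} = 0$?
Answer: $-36 + 6 i \approx -36.0 + 6.0 i$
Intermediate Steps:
$U{\left(R,t \right)} = 16 - 4 t$
$B = -36$ ($B = \left(0 - 4\right) \left(\left(16 - -4\right) - 11\right) = - 4 \left(\left(16 + 4\right) - 11\right) = - 4 \left(20 - 11\right) = \left(-4\right) 9 = -36$)
$T{\left(P \right)} = \frac{1}{P + \sqrt{P}}$ ($T{\left(P \right)} = \frac{1}{P + \sqrt{P + 0}} = \frac{1}{P + \sqrt{P}}$)
$\frac{1}{T{\left(B \right)}} = \frac{1}{\frac{1}{-36 + \sqrt{-36}}} = \frac{1}{\frac{1}{-36 + 6 i}} = \frac{1}{\frac{1}{1332} \left(-36 - 6 i\right)} = -36 + 6 i$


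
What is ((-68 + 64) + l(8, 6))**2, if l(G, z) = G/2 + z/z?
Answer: 1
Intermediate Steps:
l(G, z) = 1 + G/2 (l(G, z) = G*(1/2) + 1 = G/2 + 1 = 1 + G/2)
((-68 + 64) + l(8, 6))**2 = ((-68 + 64) + (1 + (1/2)*8))**2 = (-4 + (1 + 4))**2 = (-4 + 5)**2 = 1**2 = 1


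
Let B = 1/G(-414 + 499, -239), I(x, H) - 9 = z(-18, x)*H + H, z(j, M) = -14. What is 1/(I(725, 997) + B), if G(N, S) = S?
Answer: -239/3095529 ≈ -7.7208e-5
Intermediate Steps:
I(x, H) = 9 - 13*H (I(x, H) = 9 + (-14*H + H) = 9 - 13*H)
B = -1/239 (B = 1/(-239) = -1/239 ≈ -0.0041841)
1/(I(725, 997) + B) = 1/((9 - 13*997) - 1/239) = 1/((9 - 12961) - 1/239) = 1/(-12952 - 1/239) = 1/(-3095529/239) = -239/3095529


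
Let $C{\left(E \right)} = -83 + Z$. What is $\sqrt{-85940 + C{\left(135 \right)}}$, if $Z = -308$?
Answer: $i \sqrt{86331} \approx 293.82 i$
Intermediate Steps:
$C{\left(E \right)} = -391$ ($C{\left(E \right)} = -83 - 308 = -391$)
$\sqrt{-85940 + C{\left(135 \right)}} = \sqrt{-85940 - 391} = \sqrt{-86331} = i \sqrt{86331}$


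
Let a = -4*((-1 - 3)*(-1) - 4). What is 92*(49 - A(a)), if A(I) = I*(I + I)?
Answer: 4508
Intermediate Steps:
a = 0 (a = -4*(-4*(-1) - 4) = -4*(4 - 4) = -4*0 = 0)
A(I) = 2*I² (A(I) = I*(2*I) = 2*I²)
92*(49 - A(a)) = 92*(49 - 2*0²) = 92*(49 - 2*0) = 92*(49 - 1*0) = 92*(49 + 0) = 92*49 = 4508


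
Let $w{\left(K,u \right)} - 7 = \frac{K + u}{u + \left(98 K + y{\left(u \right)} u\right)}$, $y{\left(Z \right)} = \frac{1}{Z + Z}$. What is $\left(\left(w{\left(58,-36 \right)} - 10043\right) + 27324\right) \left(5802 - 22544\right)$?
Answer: $- \frac{297250526760}{1027} \approx -2.8944 \cdot 10^{8}$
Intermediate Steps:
$y{\left(Z \right)} = \frac{1}{2 Z}$
$w{\left(K,u \right)} = 7 + \frac{K + u}{\frac{1}{2} + u + 98 K}$ ($w{\left(K,u \right)} = 7 + \frac{K + u}{u + \left(98 K + \frac{1}{2 u} u\right)} = 7 + \frac{K + u}{u + \left(98 K + \frac{1}{2}\right)} = 7 + \frac{K + u}{u + \left(\frac{1}{2} + 98 K\right)} = 7 + \frac{K + u}{\frac{1}{2} + u + 98 K}$)
$\left(\left(w{\left(58,-36 \right)} - 10043\right) + 27324\right) \left(5802 - 22544\right) = \left(\left(\frac{7 + 16 \left(-36\right) + 1374 \cdot 58}{1 + 2 \left(-36\right) + 196 \cdot 58} - 10043\right) + 27324\right) \left(5802 - 22544\right) = \left(\left(\frac{7 - 576 + 79692}{1 - 72 + 11368} - 10043\right) + 27324\right) \left(-16742\right) = \left(\left(\frac{1}{11297} \cdot 79123 - 10043\right) + 27324\right) \left(-16742\right) = \left(\left(\frac{7193}{1027} - 10043\right) + 27324\right) \left(-16742\right) = \left(- \frac{10306968}{1027} + 27324\right) \left(-16742\right) = \frac{17754780}{1027} \left(-16742\right) = - \frac{297250526760}{1027}$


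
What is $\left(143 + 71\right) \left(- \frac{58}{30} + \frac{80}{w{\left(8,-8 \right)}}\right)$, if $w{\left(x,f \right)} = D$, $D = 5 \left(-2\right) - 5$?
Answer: $- \frac{23326}{15} \approx -1555.1$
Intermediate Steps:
$D = -15$ ($D = -10 - 5 = -15$)
$w{\left(x,f \right)} = -15$
$\left(143 + 71\right) \left(- \frac{58}{30} + \frac{80}{w{\left(8,-8 \right)}}\right) = \left(143 + 71\right) \left(- \frac{58}{30} + \frac{80}{-15}\right) = 214 \left(\left(-58\right) \frac{1}{30} + 80 \left(- \frac{1}{15}\right)\right) = 214 \left(- \frac{29}{15} - \frac{16}{3}\right) = 214 \left(- \frac{109}{15}\right) = - \frac{23326}{15}$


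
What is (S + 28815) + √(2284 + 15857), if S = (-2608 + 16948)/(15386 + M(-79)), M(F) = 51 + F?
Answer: 221277555/7679 + √18141 ≈ 28951.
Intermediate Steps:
S = 7170/7679 (S = (-2608 + 16948)/(15386 + (51 - 79)) = 14340/(15386 - 28) = 14340/15358 = 14340*(1/15358) = 7170/7679 ≈ 0.93371)
(S + 28815) + √(2284 + 15857) = (7170/7679 + 28815) + √(2284 + 15857) = 221277555/7679 + √18141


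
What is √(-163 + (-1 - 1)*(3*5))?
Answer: I*√193 ≈ 13.892*I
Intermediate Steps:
√(-163 + (-1 - 1)*(3*5)) = √(-163 - 2*15) = √(-163 - 30) = √(-193) = I*√193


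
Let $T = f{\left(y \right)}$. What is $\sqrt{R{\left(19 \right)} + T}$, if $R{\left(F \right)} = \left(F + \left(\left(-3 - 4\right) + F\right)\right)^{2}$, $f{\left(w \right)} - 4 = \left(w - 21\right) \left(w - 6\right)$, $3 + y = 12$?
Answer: $\sqrt{929} \approx 30.479$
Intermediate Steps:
$y = 9$ ($y = -3 + 12 = 9$)
$f{\left(w \right)} = 4 + \left(-21 + w\right) \left(-6 + w\right)$ ($f{\left(w \right)} = 4 + \left(w - 21\right) \left(w - 6\right) = 4 + \left(-21 + w\right) \left(-6 + w\right)$)
$T = -32$ ($T = 130 + 9^{2} - 243 = 130 + 81 - 243 = -32$)
$R{\left(F \right)} = \left(-7 + 2 F\right)^{2}$ ($R{\left(F \right)} = \left(F + \left(-7 + F\right)\right)^{2} = \left(-7 + 2 F\right)^{2}$)
$\sqrt{R{\left(19 \right)} + T} = \sqrt{\left(-7 + 2 \cdot 19\right)^{2} - 32} = \sqrt{\left(-7 + 38\right)^{2} - 32} = \sqrt{31^{2} - 32} = \sqrt{961 - 32} = \sqrt{929}$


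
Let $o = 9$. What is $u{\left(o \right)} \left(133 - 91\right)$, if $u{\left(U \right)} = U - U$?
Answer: $0$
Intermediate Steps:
$u{\left(U \right)} = 0$
$u{\left(o \right)} \left(133 - 91\right) = 0 \left(133 - 91\right) = 0 \cdot 42 = 0$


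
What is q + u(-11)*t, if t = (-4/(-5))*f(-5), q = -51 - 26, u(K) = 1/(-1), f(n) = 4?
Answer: -401/5 ≈ -80.200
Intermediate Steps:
u(K) = -1
q = -77
t = 16/5 (t = -4/(-5)*4 = -4*(-⅕)*4 = (⅘)*4 = 16/5 ≈ 3.2000)
q + u(-11)*t = -77 - 1*16/5 = -77 - 16/5 = -401/5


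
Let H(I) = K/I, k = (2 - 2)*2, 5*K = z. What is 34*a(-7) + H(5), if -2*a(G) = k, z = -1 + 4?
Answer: 3/25 ≈ 0.12000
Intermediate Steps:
z = 3
K = ⅗ (K = (⅕)*3 = ⅗ ≈ 0.60000)
k = 0 (k = 0*2 = 0)
a(G) = 0 (a(G) = -½*0 = 0)
H(I) = 3/(5*I)
34*a(-7) + H(5) = 34*0 + (⅗)/5 = 0 + (⅗)*(⅕) = 0 + 3/25 = 3/25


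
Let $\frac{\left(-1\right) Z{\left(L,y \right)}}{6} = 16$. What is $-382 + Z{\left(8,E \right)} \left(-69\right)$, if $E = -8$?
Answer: $6242$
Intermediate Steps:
$Z{\left(L,y \right)} = -96$ ($Z{\left(L,y \right)} = \left(-6\right) 16 = -96$)
$-382 + Z{\left(8,E \right)} \left(-69\right) = -382 - -6624 = -382 + 6624 = 6242$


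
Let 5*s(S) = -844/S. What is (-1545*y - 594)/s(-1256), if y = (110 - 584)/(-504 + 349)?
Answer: -258861600/6541 ≈ -39575.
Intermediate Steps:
s(S) = -844/(5*S) (s(S) = (-844/S)/5 = -844/(5*S))
y = 474/155 (y = -474/(-155) = -474*(-1/155) = 474/155 ≈ 3.0581)
(-1545*y - 594)/s(-1256) = (-1545*474/155 - 594)/((-844/5/(-1256))) = (-146466/31 - 594)/((-844/5*(-1/1256))) = -164880/(31*211/1570) = -164880/31*1570/211 = -258861600/6541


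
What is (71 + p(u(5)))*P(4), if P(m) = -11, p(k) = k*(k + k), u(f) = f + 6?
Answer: -3443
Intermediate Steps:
u(f) = 6 + f
p(k) = 2*k² (p(k) = k*(2*k) = 2*k²)
(71 + p(u(5)))*P(4) = (71 + 2*(6 + 5)²)*(-11) = (71 + 2*11²)*(-11) = (71 + 2*121)*(-11) = (71 + 242)*(-11) = 313*(-11) = -3443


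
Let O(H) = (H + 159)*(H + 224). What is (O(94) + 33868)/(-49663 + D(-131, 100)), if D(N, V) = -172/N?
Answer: -1152014/500437 ≈ -2.3020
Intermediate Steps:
O(H) = (159 + H)*(224 + H)
(O(94) + 33868)/(-49663 + D(-131, 100)) = ((35616 + 94² + 383*94) + 33868)/(-49663 - 172/(-131)) = ((35616 + 8836 + 36002) + 33868)/(-49663 - 172*(-1/131)) = (80454 + 33868)/(-49663 + 172/131) = 114322/(-6505681/131) = 114322*(-131/6505681) = -1152014/500437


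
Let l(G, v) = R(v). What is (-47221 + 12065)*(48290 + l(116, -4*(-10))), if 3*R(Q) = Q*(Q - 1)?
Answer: -1715964360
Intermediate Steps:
R(Q) = Q*(-1 + Q)/3 (R(Q) = (Q*(Q - 1))/3 = (Q*(-1 + Q))/3 = Q*(-1 + Q)/3)
l(G, v) = v*(-1 + v)/3
(-47221 + 12065)*(48290 + l(116, -4*(-10))) = (-47221 + 12065)*(48290 + (-4*(-10))*(-1 - 4*(-10))/3) = -35156*(48290 + (1/3)*40*(-1 + 40)) = -35156*(48290 + (1/3)*40*39) = -35156*(48290 + 520) = -35156*48810 = -1715964360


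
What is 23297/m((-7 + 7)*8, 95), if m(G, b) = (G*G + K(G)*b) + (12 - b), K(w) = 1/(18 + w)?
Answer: -419346/1399 ≈ -299.75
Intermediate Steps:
m(G, b) = 12 + G² - b + b/(18 + G) (m(G, b) = (G*G + b/(18 + G)) + (12 - b) = (G² + b/(18 + G)) + (12 - b) = 12 + G² - b + b/(18 + G))
23297/m((-7 + 7)*8, 95) = 23297/(((95 + (18 + (-7 + 7)*8)*(12 + ((-7 + 7)*8)² - 1*95))/(18 + (-7 + 7)*8))) = 23297/(((95 + (18 + 0*8)*(12 + (0*8)² - 95))/(18 + 0*8))) = 23297/(((95 + (18 + 0)*(12 + 0² - 95))/(18 + 0))) = 23297/(((95 + 18*(12 + 0 - 95))/18)) = 23297/(((95 + 18*(-83))/18)) = 23297/(((95 - 1494)/18)) = 23297/(((1/18)*(-1399))) = 23297/(-1399/18) = 23297*(-18/1399) = -419346/1399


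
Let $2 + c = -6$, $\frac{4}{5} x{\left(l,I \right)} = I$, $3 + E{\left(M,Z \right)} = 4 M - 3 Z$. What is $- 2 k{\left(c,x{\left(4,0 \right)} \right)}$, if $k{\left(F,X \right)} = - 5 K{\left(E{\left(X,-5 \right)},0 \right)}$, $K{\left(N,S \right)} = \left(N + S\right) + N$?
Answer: $240$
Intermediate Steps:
$E{\left(M,Z \right)} = -3 - 3 Z + 4 M$ ($E{\left(M,Z \right)} = -3 + \left(4 M - 3 Z\right) = -3 + \left(- 3 Z + 4 M\right) = -3 - 3 Z + 4 M$)
$K{\left(N,S \right)} = S + 2 N$
$x{\left(l,I \right)} = \frac{5 I}{4}$
$c = -8$ ($c = -2 - 6 = -8$)
$k{\left(F,X \right)} = -120 - 40 X$ ($k{\left(F,X \right)} = - 5 \left(0 + 2 \left(-3 - -15 + 4 X\right)\right) = - 5 \left(0 + 2 \left(-3 + 15 + 4 X\right)\right) = - 5 \left(0 + 2 \left(12 + 4 X\right)\right) = - 5 \left(0 + \left(24 + 8 X\right)\right) = - 5 \left(24 + 8 X\right) = -120 - 40 X$)
$- 2 k{\left(c,x{\left(4,0 \right)} \right)} = - 2 \left(-120 - 40 \cdot \frac{5}{4} \cdot 0\right) = - 2 \left(-120 - 0\right) = - 2 \left(-120 + 0\right) = \left(-2\right) \left(-120\right) = 240$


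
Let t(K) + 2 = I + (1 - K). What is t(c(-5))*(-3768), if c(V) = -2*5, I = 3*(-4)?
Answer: 11304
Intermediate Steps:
I = -12
c(V) = -10
t(K) = -13 - K (t(K) = -2 + (-12 + (1 - K)) = -2 + (-11 - K) = -13 - K)
t(c(-5))*(-3768) = (-13 - 1*(-10))*(-3768) = (-13 + 10)*(-3768) = -3*(-3768) = 11304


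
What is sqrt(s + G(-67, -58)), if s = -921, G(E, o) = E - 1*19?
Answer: I*sqrt(1007) ≈ 31.733*I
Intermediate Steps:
G(E, o) = -19 + E (G(E, o) = E - 19 = -19 + E)
sqrt(s + G(-67, -58)) = sqrt(-921 + (-19 - 67)) = sqrt(-921 - 86) = sqrt(-1007) = I*sqrt(1007)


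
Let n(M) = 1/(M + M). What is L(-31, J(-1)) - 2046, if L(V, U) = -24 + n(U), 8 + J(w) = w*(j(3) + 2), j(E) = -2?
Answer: -33121/16 ≈ -2070.1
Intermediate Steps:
n(M) = 1/(2*M)
J(w) = -8 (J(w) = -8 + w*(-2 + 2) = -8 + w*0 = -8 + 0 = -8)
L(V, U) = -24 + 1/(2*U)
L(-31, J(-1)) - 2046 = (-24 + (½)/(-8)) - 2046 = (-24 + (½)*(-⅛)) - 2046 = (-24 - 1/16) - 2046 = -385/16 - 2046 = -33121/16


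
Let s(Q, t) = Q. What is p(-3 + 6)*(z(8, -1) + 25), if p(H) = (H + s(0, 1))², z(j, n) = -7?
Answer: 162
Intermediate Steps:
p(H) = H² (p(H) = (H + 0)² = H²)
p(-3 + 6)*(z(8, -1) + 25) = (-3 + 6)²*(-7 + 25) = 3²*18 = 9*18 = 162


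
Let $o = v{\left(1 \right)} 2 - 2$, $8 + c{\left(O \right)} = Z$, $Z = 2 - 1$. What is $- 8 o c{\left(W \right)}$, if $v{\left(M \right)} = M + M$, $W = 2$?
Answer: $112$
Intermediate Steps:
$Z = 1$ ($Z = 2 - 1 = 1$)
$v{\left(M \right)} = 2 M$
$c{\left(O \right)} = -7$ ($c{\left(O \right)} = -8 + 1 = -7$)
$o = 2$ ($o = 2 \cdot 1 \cdot 2 - 2 = 2 \cdot 2 - 2 = 4 - 2 = 2$)
$- 8 o c{\left(W \right)} = \left(-8\right) 2 \left(-7\right) = \left(-16\right) \left(-7\right) = 112$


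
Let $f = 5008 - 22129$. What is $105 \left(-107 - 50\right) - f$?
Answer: $636$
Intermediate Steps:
$f = -17121$
$105 \left(-107 - 50\right) - f = 105 \left(-107 - 50\right) - -17121 = 105 \left(-107 + \left(-50 + 0\right)\right) + 17121 = 105 \left(-107 - 50\right) + 17121 = 105 \left(-157\right) + 17121 = -16485 + 17121 = 636$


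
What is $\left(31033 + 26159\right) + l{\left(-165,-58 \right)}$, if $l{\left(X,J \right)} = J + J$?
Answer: $57076$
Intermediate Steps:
$l{\left(X,J \right)} = 2 J$
$\left(31033 + 26159\right) + l{\left(-165,-58 \right)} = \left(31033 + 26159\right) + 2 \left(-58\right) = 57192 - 116 = 57076$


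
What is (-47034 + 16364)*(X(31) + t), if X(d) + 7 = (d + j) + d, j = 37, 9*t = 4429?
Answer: -161232190/9 ≈ -1.7915e+7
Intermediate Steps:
t = 4429/9 (t = (⅑)*4429 = 4429/9 ≈ 492.11)
X(d) = 30 + 2*d (X(d) = -7 + ((d + 37) + d) = -7 + ((37 + d) + d) = -7 + (37 + 2*d) = 30 + 2*d)
(-47034 + 16364)*(X(31) + t) = (-47034 + 16364)*((30 + 2*31) + 4429/9) = -30670*((30 + 62) + 4429/9) = -30670*(92 + 4429/9) = -30670*5257/9 = -161232190/9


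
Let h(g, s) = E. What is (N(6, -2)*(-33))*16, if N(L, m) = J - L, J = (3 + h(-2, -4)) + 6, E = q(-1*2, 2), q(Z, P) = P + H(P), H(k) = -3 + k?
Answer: -2112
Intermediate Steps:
q(Z, P) = -3 + 2*P (q(Z, P) = P + (-3 + P) = -3 + 2*P)
E = 1 (E = -3 + 2*2 = -3 + 4 = 1)
h(g, s) = 1
J = 10 (J = (3 + 1) + 6 = 4 + 6 = 10)
N(L, m) = 10 - L
(N(6, -2)*(-33))*16 = ((10 - 1*6)*(-33))*16 = ((10 - 6)*(-33))*16 = (4*(-33))*16 = -132*16 = -2112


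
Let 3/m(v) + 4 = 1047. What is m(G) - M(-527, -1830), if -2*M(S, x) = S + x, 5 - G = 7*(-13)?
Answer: -2458345/2086 ≈ -1178.5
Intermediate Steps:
G = 96 (G = 5 - 7*(-13) = 5 - 1*(-91) = 5 + 91 = 96)
M(S, x) = -S/2 - x/2 (M(S, x) = -(S + x)/2 = -S/2 - x/2)
m(v) = 3/1043 (m(v) = 3/(-4 + 1047) = 3/1043)
m(G) - M(-527, -1830) = 3/1043 - (-½*(-527) - ½*(-1830)) = 3/1043 - (527/2 + 915) = 3/1043 - 1*2357/2 = 3/1043 - 2357/2 = -2458345/2086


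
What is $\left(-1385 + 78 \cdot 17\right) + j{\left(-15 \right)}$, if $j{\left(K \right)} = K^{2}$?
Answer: $166$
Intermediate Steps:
$\left(-1385 + 78 \cdot 17\right) + j{\left(-15 \right)} = \left(-1385 + 78 \cdot 17\right) + \left(-15\right)^{2} = \left(-1385 + 1326\right) + 225 = -59 + 225 = 166$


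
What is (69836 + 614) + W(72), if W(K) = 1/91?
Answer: 6410951/91 ≈ 70450.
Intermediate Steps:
W(K) = 1/91
(69836 + 614) + W(72) = (69836 + 614) + 1/91 = 70450 + 1/91 = 6410951/91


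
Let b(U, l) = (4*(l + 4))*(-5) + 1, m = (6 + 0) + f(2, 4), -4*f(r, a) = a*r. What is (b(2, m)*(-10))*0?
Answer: 0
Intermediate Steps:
f(r, a) = -a*r/4
m = 4 (m = (6 + 0) - ¼*4*2 = 6 - 2 = 4)
b(U, l) = -79 - 20*l (b(U, l) = (4*(4 + l))*(-5) + 1 = (16 + 4*l)*(-5) + 1 = (-80 - 20*l) + 1 = -79 - 20*l)
(b(2, m)*(-10))*0 = ((-79 - 20*4)*(-10))*0 = ((-79 - 80)*(-10))*0 = -159*(-10)*0 = 1590*0 = 0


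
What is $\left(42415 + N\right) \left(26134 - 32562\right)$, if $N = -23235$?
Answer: $-123289040$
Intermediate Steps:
$\left(42415 + N\right) \left(26134 - 32562\right) = \left(42415 - 23235\right) \left(26134 - 32562\right) = 19180 \left(-6428\right) = -123289040$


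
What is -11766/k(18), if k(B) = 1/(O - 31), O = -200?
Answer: 2717946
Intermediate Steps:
k(B) = -1/231 (k(B) = 1/(-200 - 31) = 1/(-231) = -1/231)
-11766/k(18) = -11766/(-1/231) = -11766*(-231) = 2717946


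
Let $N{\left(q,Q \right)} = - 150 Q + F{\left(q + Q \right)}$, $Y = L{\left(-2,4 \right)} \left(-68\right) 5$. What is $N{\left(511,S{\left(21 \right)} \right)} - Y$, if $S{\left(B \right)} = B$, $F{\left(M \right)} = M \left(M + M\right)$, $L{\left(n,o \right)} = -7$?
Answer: $560518$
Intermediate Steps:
$F{\left(M \right)} = 2 M^{2}$ ($F{\left(M \right)} = M 2 M = 2 M^{2}$)
$Y = 2380$ ($Y = \left(-7\right) \left(-68\right) 5 = 476 \cdot 5 = 2380$)
$N{\left(q,Q \right)} = - 150 Q + 2 \left(Q + q\right)^{2}$ ($N{\left(q,Q \right)} = - 150 Q + 2 \left(q + Q\right)^{2} = - 150 Q + 2 \left(Q + q\right)^{2}$)
$N{\left(511,S{\left(21 \right)} \right)} - Y = \left(\left(-150\right) 21 + 2 \left(21 + 511\right)^{2}\right) - 2380 = \left(-3150 + 2 \cdot 532^{2}\right) - 2380 = \left(-3150 + 2 \cdot 283024\right) - 2380 = \left(-3150 + 566048\right) - 2380 = 562898 - 2380 = 560518$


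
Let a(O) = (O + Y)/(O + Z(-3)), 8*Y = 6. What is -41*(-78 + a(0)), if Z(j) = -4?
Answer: 51291/16 ≈ 3205.7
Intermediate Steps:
Y = ¾ (Y = (⅛)*6 = ¾ ≈ 0.75000)
a(O) = (¾ + O)/(-4 + O) (a(O) = (O + ¾)/(O - 4) = (¾ + O)/(-4 + O))
-41*(-78 + a(0)) = -41*(-78 + (¾ + 0)/(-4 + 0)) = -41*(-78 + (¾)/(-4)) = -41*(-78 - ¼*¾) = -41*(-78 - 3/16) = -41*(-1251/16) = 51291/16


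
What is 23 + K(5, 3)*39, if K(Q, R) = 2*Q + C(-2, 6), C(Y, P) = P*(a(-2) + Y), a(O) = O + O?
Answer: -991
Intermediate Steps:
a(O) = 2*O
C(Y, P) = P*(-4 + Y) (C(Y, P) = P*(2*(-2) + Y) = P*(-4 + Y))
K(Q, R) = -36 + 2*Q (K(Q, R) = 2*Q + 6*(-4 - 2) = 2*Q + 6*(-6) = 2*Q - 36 = -36 + 2*Q)
23 + K(5, 3)*39 = 23 + (-36 + 2*5)*39 = 23 + (-36 + 10)*39 = 23 - 26*39 = 23 - 1014 = -991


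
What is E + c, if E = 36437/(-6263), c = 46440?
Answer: 290817283/6263 ≈ 46434.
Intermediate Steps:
E = -36437/6263 (E = 36437*(-1/6263) = -36437/6263 ≈ -5.8178)
E + c = -36437/6263 + 46440 = 290817283/6263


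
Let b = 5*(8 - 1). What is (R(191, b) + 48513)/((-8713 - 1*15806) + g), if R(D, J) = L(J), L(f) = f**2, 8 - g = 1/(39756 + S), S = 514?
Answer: -2002949260/987057971 ≈ -2.0292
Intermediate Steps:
g = 322159/40270 (g = 8 - 1/(39756 + 514) = 8 - 1/40270 = 322159/40270 ≈ 8.0000)
b = 35 (b = 5*7 = 35)
R(D, J) = J**2
(R(191, b) + 48513)/((-8713 - 1*15806) + g) = (35**2 + 48513)/((-8713 - 1*15806) + 322159/40270) = (1225 + 48513)/((-8713 - 15806) + 322159/40270) = 49738/(-24519 + 322159/40270) = 49738/(-987057971/40270) = 49738*(-40270/987057971) = -2002949260/987057971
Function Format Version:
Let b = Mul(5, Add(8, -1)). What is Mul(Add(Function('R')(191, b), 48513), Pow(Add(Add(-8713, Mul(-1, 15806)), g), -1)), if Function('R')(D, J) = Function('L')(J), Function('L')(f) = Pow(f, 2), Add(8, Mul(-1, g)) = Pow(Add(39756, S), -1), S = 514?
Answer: Rational(-2002949260, 987057971) ≈ -2.0292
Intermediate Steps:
g = Rational(322159, 40270) (g = Add(8, Mul(-1, Pow(Add(39756, 514), -1))) = Add(8, Mul(-1, Pow(40270, -1))) = Add(8, Mul(-1, Rational(1, 40270))) = Add(8, Rational(-1, 40270)) = Rational(322159, 40270) ≈ 8.0000)
b = 35 (b = Mul(5, 7) = 35)
Function('R')(D, J) = Pow(J, 2)
Mul(Add(Function('R')(191, b), 48513), Pow(Add(Add(-8713, Mul(-1, 15806)), g), -1)) = Mul(Add(Pow(35, 2), 48513), Pow(Add(Add(-8713, Mul(-1, 15806)), Rational(322159, 40270)), -1)) = Mul(Add(1225, 48513), Pow(Add(Add(-8713, -15806), Rational(322159, 40270)), -1)) = Mul(49738, Pow(Add(-24519, Rational(322159, 40270)), -1)) = Mul(49738, Pow(Rational(-987057971, 40270), -1)) = Mul(49738, Rational(-40270, 987057971)) = Rational(-2002949260, 987057971)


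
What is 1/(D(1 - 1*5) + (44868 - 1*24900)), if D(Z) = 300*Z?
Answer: 1/18768 ≈ 5.3282e-5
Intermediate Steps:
1/(D(1 - 1*5) + (44868 - 1*24900)) = 1/(300*(1 - 1*5) + (44868 - 1*24900)) = 1/(300*(1 - 5) + (44868 - 24900)) = 1/(300*(-4) + 19968) = 1/(-1200 + 19968) = 1/18768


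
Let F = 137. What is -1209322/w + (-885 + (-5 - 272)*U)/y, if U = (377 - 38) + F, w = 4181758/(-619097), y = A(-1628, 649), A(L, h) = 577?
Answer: 215718842008686/1206437183 ≈ 1.7881e+5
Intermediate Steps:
y = 577
w = -4181758/619097 (w = 4181758*(-1/619097) = -4181758/619097 ≈ -6.7546)
U = 476 (U = (377 - 38) + 137 = 339 + 137 = 476)
-1209322/w + (-885 + (-5 - 272)*U)/y = -1209322/(-4181758/619097) + (-885 + (-5 - 272)*476)/577 = -1209322*(-619097/4181758) + (-885 - 277*476)*(1/577) = 374343811117/2090879 + (-885 - 131852)*(1/577) = 374343811117/2090879 - 132737*1/577 = 374343811117/2090879 - 132737/577 = 215718842008686/1206437183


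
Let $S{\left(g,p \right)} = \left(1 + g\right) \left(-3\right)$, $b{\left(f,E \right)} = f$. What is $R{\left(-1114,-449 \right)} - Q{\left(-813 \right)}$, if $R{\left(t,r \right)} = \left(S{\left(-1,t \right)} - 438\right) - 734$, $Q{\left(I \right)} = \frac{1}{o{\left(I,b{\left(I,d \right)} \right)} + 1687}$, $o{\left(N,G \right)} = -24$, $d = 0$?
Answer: $- \frac{1949037}{1663} \approx -1172.0$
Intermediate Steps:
$S{\left(g,p \right)} = -3 - 3 g$
$Q{\left(I \right)} = \frac{1}{1663}$ ($Q{\left(I \right)} = \frac{1}{-24 + 1687} = \frac{1}{1663}$)
$R{\left(t,r \right)} = -1172$ ($R{\left(t,r \right)} = \left(\left(-3 - -3\right) - 438\right) - 734 = \left(\left(-3 + 3\right) - 438\right) - 734 = \left(0 - 438\right) - 734 = -438 - 734 = -1172$)
$R{\left(-1114,-449 \right)} - Q{\left(-813 \right)} = -1172 - \frac{1}{1663} = - \frac{1949037}{1663}$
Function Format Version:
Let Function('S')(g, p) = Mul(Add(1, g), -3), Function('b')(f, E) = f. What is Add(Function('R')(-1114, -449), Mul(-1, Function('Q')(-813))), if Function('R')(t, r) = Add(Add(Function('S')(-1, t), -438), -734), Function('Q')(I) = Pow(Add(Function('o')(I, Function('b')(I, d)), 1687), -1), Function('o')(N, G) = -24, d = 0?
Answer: Rational(-1949037, 1663) ≈ -1172.0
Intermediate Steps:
Function('S')(g, p) = Add(-3, Mul(-3, g))
Function('Q')(I) = Rational(1, 1663) (Function('Q')(I) = Pow(Add(-24, 1687), -1) = Pow(1663, -1) = Rational(1, 1663))
Function('R')(t, r) = -1172 (Function('R')(t, r) = Add(Add(Add(-3, Mul(-3, -1)), -438), -734) = Add(Add(Add(-3, 3), -438), -734) = Add(Add(0, -438), -734) = Add(-438, -734) = -1172)
Add(Function('R')(-1114, -449), Mul(-1, Function('Q')(-813))) = Add(-1172, Mul(-1, Rational(1, 1663))) = Add(-1172, Rational(-1, 1663)) = Rational(-1949037, 1663)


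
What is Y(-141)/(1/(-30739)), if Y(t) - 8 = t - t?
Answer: -245912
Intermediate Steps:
Y(t) = 8 (Y(t) = 8 + (t - t) = 8 + 0 = 8)
Y(-141)/(1/(-30739)) = 8/(1/(-30739)) = 8/(-1/30739) = 8*(-30739) = -245912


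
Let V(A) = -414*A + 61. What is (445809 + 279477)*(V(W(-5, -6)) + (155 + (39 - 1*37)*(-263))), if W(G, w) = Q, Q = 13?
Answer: -4128327912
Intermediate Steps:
W(G, w) = 13
V(A) = 61 - 414*A
(445809 + 279477)*(V(W(-5, -6)) + (155 + (39 - 1*37)*(-263))) = (445809 + 279477)*((61 - 414*13) + (155 + (39 - 1*37)*(-263))) = 725286*((61 - 5382) + (155 + (39 - 37)*(-263))) = 725286*(-5321 + (155 + 2*(-263))) = 725286*(-5321 + (155 - 526)) = 725286*(-5321 - 371) = 725286*(-5692) = -4128327912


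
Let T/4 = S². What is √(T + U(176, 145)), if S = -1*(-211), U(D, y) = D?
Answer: 2*√44565 ≈ 422.21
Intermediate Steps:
S = 211
T = 178084 (T = 4*211² = 4*44521 = 178084)
√(T + U(176, 145)) = √(178084 + 176) = √178260 = 2*√44565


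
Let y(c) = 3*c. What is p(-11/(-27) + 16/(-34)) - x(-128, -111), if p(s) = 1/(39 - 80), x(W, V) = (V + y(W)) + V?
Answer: 24845/41 ≈ 605.98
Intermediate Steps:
x(W, V) = 2*V + 3*W (x(W, V) = (V + 3*W) + V = 2*V + 3*W)
p(s) = -1/41 (p(s) = 1/(-41) = -1/41)
p(-11/(-27) + 16/(-34)) - x(-128, -111) = -1/41 - (2*(-111) + 3*(-128)) = -1/41 - (-222 - 384) = -1/41 - 1*(-606) = -1/41 + 606 = 24845/41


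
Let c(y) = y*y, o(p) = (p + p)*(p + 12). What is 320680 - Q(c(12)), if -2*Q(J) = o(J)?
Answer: 343144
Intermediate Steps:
o(p) = 2*p*(12 + p) (o(p) = (2*p)*(12 + p) = 2*p*(12 + p))
c(y) = y²
Q(J) = -J*(12 + J)
320680 - Q(c(12)) = 320680 - (-1)*12²*(12 + 12²) = 320680 - (-1)*144*(12 + 144) = 320680 - (-1)*144*156 = 320680 - 1*(-22464) = 320680 + 22464 = 343144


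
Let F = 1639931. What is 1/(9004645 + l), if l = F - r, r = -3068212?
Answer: 1/13712788 ≈ 7.2925e-8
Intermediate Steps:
l = 4708143 (l = 1639931 - 1*(-3068212) = 1639931 + 3068212 = 4708143)
1/(9004645 + l) = 1/(9004645 + 4708143) = 1/13712788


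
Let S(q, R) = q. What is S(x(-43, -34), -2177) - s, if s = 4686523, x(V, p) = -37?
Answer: -4686560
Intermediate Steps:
S(x(-43, -34), -2177) - s = -37 - 1*4686523 = -37 - 4686523 = -4686560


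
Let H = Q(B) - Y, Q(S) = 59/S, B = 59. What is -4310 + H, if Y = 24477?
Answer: -28786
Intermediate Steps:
H = -24476 (H = 59/59 - 1*24477 = 59*(1/59) - 24477 = 1 - 24477 = -24476)
-4310 + H = -4310 - 24476 = -28786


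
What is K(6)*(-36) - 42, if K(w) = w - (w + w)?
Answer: 174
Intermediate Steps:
K(w) = -w (K(w) = w - 2*w = -w)
K(6)*(-36) - 42 = -1*6*(-36) - 42 = -6*(-36) - 42 = 216 - 42 = 174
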